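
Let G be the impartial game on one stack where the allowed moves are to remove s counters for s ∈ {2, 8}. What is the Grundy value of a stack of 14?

Grundy values for subtraction set {2, 8}:
k:     0  1  2  3  4  5  6  7  8  9 10 11 12 13 14
g(k):  0  0  1  1  0  0  1  1  2  2  0  0  1  1  0
So g(14) = 0.

0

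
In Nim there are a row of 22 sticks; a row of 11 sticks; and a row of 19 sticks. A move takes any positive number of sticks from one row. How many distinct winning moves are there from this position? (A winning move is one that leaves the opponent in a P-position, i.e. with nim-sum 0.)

1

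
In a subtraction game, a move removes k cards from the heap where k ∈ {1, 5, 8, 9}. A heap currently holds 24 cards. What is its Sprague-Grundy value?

2

Grundy values for subtraction set {1, 5, 8, 9}:
k:     0  1  2  3  4  5  6  7  8  9 10 11 12 13 14 15 16 17 18 19 20 21 22 23 24
g(k):  0  1  0  1  0  1  0  1  2  3  2  3  2  3  2  3  0  1  0  1  0  1  0  1  2
So g(24) = 2.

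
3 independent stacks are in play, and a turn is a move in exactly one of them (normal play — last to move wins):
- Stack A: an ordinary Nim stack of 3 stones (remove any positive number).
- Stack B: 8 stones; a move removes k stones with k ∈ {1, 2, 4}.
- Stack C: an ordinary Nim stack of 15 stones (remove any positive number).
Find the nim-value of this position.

Stack A is a plain Nim stack of size 3, so its Grundy value is 3.
For stack B, compute g(0), g(1), … with moves {1, 2, 4}:
k:     0  1  2  3  4  5  6  7  8
g(k):  0  1  2  0  1  2  0  1  2
So g(8) = 2.
Stack C is a plain Nim stack of size 15, so its Grundy value is 15.
By the Sprague-Grundy theorem, the Grundy value of a sum of independent games is the XOR of the component values.
Combined value = 3 XOR 2 XOR 15 = 14.

14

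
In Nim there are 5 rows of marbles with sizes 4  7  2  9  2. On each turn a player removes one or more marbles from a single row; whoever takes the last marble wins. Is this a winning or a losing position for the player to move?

Winning position

Bitwise XOR of the heap sizes:
  0100  (4)
  0111  (7)
  0010  (2)
  1001  (9)
  0010  (2)
  ----
  1010  (10)
The nim-sum is 10 ≠ 0, so this is an N-position: the player to move can win.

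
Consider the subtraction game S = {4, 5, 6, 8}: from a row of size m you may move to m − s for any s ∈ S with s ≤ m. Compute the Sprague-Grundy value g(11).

2

Compute g(0), g(1), … for moves {4, 5, 6, 8}:
k:     0  1  2  3  4  5  6  7  8  9 10 11
g(k):  0  0  0  0  1  1  1  1  2  2  2  2
So g(11) = 2.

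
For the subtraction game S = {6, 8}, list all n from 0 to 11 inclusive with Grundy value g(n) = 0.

0, 1, 2, 3, 4, 5

Compute g(0), g(1), … for moves {6, 8}:
g(0) = mex{} = 0
g(1) = mex{} = 0
g(2) = mex{} = 0
g(3) = mex{} = 0
g(4) = mex{} = 0
g(5) = mex{} = 0
g(6) = mex{0} = 1
g(7) = mex{0} = 1
g(8) = mex{0} = 1
g(9) = mex{0} = 1
g(10) = mex{0} = 1
g(11) = mex{0} = 1
The P-positions (g = 0) in 0..11 are 0, 1, 2, 3, 4, 5.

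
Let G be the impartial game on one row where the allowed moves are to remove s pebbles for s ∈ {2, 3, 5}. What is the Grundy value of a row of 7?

Build the Grundy sequence with g(k) = mex{g(k−s) : s ∈ {2, 3, 5}, s ≤ k}:
g(0) = mex{} = 0
g(1) = mex{} = 0
g(2) = mex{0} = 1
g(3) = mex{0} = 1
g(4) = mex{0,1} = 2
g(5) = mex{0,1} = 2
g(6) = mex{0,1,2} = 3
g(7) = mex{1,2} = 0
So g(7) = 0.

0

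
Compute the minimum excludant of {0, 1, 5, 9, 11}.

2

The values 0, 1 are all present; 2 is the first non-negative integer missing from the set.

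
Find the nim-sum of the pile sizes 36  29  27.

Write each in binary and XOR column by column:
  100100  (36)
  011101  (29)
  011011  (27)
  ------
  100010  (34)

34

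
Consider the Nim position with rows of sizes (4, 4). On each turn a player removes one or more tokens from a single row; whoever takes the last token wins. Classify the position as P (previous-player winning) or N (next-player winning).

Nim-sum: 4 XOR 4 = 0.
The nim-sum is 0, so this is a P-position: the player to move is in a losing position under optimal play.

P-position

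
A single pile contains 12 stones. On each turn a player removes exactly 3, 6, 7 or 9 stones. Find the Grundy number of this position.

0

Grundy values for subtraction set {3, 6, 7, 9}:
k:     0  1  2  3  4  5  6  7  8  9 10 11 12
g(k):  0  0  0  1  1  1  2  2  2  3  3  3  0
So g(12) = 0.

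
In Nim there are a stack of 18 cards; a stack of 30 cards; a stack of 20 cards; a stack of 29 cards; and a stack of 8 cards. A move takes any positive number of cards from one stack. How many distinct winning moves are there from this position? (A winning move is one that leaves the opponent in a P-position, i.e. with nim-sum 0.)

3

Write each in binary and XOR column by column:
  10010  (18)
  11110  (30)
  10100  (20)
  11101  (29)
  01000  (8)
  -----
  01101  (13)
The overall nim-sum is X = 13. A stack of size p has a winning move iff p XOR X < p (reduce it to p XOR X).
  18: 18 XOR 13 = 31 ≥ 18 — no move.
  30: 30 XOR 13 = 19 < 30 — winning move (to 19).
  20: 20 XOR 13 = 25 ≥ 20 — no move.
  29: 29 XOR 13 = 16 < 29 — winning move (to 16).
  8: 8 XOR 13 = 5 < 8 — winning move (to 5).
That gives 3 winning moves.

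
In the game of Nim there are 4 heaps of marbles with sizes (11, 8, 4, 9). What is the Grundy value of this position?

14

Bitwise XOR of the heap sizes:
  1011  (11)
  1000  (8)
  0100  (4)
  1001  (9)
  ----
  1110  (14)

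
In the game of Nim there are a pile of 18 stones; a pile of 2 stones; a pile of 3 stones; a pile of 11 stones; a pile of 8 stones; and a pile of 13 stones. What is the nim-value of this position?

In binary:
  10010  (18)
  00010  (2)
  00011  (3)
  01011  (11)
  01000  (8)
  01101  (13)
  -----
  11101  (29)

29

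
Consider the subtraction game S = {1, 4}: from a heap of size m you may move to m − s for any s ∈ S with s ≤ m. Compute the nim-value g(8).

Compute g(0), g(1), … for moves {1, 4}:
g(0) = mex{} = 0
g(1) = mex{0} = 1
g(2) = mex{1} = 0
g(3) = mex{0} = 1
g(4) = mex{0,1} = 2
g(5) = mex{1,2} = 0
g(6) = mex{0} = 1
g(7) = mex{1} = 0
g(8) = mex{0,2} = 1
So g(8) = 1.

1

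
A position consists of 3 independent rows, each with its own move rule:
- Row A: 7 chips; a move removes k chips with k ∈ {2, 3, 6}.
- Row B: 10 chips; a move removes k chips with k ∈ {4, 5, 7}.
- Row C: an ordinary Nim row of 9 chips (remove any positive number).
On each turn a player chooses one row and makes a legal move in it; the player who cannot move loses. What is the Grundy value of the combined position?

Grundy values for row A (subtraction set {2, 3, 6}):
k:     0  1  2  3  4  5  6  7
g(k):  0  0  1  1  2  0  3  1
So g(7) = 1.
Grundy values for row B (subtraction set {4, 5, 7}):
g(0) = mex{} = 0
g(1) = mex{} = 0
g(2) = mex{} = 0
g(3) = mex{} = 0
g(4) = mex{0} = 1
g(5) = mex{0} = 1
g(6) = mex{0} = 1
g(7) = mex{0} = 1
g(8) = mex{0,1} = 2
g(9) = mex{0,1} = 2
g(10) = mex{0,1} = 2
So g(10) = 2.
Row C is a plain Nim row of size 9, so its Grundy value is 9.
By the Sprague-Grundy theorem, the Grundy value of a sum of independent games is the XOR of the component values.
Combined value = 1 XOR 2 XOR 9 = 10.

10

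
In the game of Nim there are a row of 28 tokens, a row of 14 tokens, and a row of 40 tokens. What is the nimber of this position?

Compute the nim-sum pairwise:
28 ⊕ 14 = 18
18 ⊕ 40 = 58

58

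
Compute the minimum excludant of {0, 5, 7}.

1

0 is in the set but 1 is not, so the mex is 1.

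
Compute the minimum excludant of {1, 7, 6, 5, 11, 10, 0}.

The values 0, 1 are all present; 2 is the first non-negative integer missing from the set.

2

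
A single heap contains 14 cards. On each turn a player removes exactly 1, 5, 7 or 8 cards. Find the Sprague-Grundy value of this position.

2

Compute g(0), g(1), … for moves {1, 5, 7, 8}:
g(0) = mex{} = 0
g(1) = mex{0} = 1
g(2) = mex{1} = 0
g(3) = mex{0} = 1
g(4) = mex{1} = 0
g(5) = mex{0} = 1
g(6) = mex{1} = 0
g(7) = mex{0} = 1
g(8) = mex{0,1} = 2
g(9) = mex{0,1,2} = 3
g(10) = mex{0,1,3} = 2
g(11) = mex{0,1,2} = 3
g(12) = mex{0,1,3} = 2
g(13) = mex{0,1,2} = 3
g(14) = mex{0,1,3} = 2
So g(14) = 2.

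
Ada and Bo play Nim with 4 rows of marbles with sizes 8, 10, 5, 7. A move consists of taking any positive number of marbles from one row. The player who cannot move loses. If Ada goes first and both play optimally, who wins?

Bo wins

Bitwise XOR of the heap sizes:
  1000  (8)
  1010  (10)
  0101  (5)
  0111  (7)
  ----
  0000  (0)
The nim-sum is 0, so this is a P-position: the player to move is in a losing position under optimal play; Ada is about to move from it and so loses — Bo wins.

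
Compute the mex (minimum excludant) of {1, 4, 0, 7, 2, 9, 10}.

3

The values 0, 1, 2 are all present; 3 is the first non-negative integer missing from the set.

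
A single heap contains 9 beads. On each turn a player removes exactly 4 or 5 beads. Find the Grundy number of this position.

0

Build the Grundy sequence with g(k) = mex{g(k−s) : s ∈ {4, 5}, s ≤ k}:
k:     0  1  2  3  4  5  6  7  8  9
g(k):  0  0  0  0  1  1  1  1  2  0
So g(9) = 0.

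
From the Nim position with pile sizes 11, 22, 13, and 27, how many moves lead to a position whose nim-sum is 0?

3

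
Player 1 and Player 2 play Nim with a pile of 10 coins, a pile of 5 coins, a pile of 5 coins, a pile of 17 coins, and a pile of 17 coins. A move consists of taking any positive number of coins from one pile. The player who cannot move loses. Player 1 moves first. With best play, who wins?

Compute the nim-sum pairwise:
10 ^ 5 = 15
15 ^ 5 = 10
10 ^ 17 = 27
27 ^ 17 = 10
The nim-sum is 10 ≠ 0, so this is an N-position: the player to move can win; Player 1 has a winning move.

Player 1 wins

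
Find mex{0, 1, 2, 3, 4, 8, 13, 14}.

The values 0, 1, 2, 3, 4 are all present; 5 is the first non-negative integer missing from the set.

5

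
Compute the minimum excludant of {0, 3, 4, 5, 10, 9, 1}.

2

The values 0, 1 are all present; 2 is the first non-negative integer missing from the set.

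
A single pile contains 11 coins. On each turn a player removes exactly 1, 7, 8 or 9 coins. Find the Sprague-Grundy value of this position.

Compute g(0), g(1), … for moves {1, 7, 8, 9}:
g(0) = mex{} = 0
g(1) = mex{0} = 1
g(2) = mex{1} = 0
g(3) = mex{0} = 1
g(4) = mex{1} = 0
g(5) = mex{0} = 1
g(6) = mex{1} = 0
g(7) = mex{0} = 1
g(8) = mex{0,1} = 2
g(9) = mex{0,1,2} = 3
g(10) = mex{0,1,3} = 2
g(11) = mex{0,1,2} = 3
So g(11) = 3.

3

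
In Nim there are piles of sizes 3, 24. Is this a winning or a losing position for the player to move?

Nim-sum: 3 ⊕ 24 = 27.
The nim-sum is 27 ≠ 0, so this is an N-position: the player to move can win.

Winning position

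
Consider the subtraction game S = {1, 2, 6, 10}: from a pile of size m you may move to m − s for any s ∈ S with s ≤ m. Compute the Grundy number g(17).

3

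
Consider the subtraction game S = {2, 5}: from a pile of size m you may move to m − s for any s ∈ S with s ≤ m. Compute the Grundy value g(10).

1

Build the Grundy sequence with g(k) = mex{g(k−s) : s ∈ {2, 5}, s ≤ k}:
k:     0  1  2  3  4  5  6  7  8  9 10
g(k):  0  0  1  1  0  2  1  0  0  1  1
So g(10) = 1.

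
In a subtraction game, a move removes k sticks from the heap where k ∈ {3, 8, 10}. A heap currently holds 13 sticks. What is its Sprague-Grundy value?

0

Build the Grundy sequence with g(k) = mex{g(k−s) : s ∈ {3, 8, 10}, s ≤ k}:
g(0) = mex{} = 0
g(1) = mex{} = 0
g(2) = mex{} = 0
g(3) = mex{0} = 1
g(4) = mex{0} = 1
g(5) = mex{0} = 1
g(6) = mex{1} = 0
g(7) = mex{1} = 0
g(8) = mex{0,1} = 2
g(9) = mex{0} = 1
g(10) = mex{0} = 1
g(11) = mex{0,1,2} = 3
g(12) = mex{0,1} = 2
g(13) = mex{1} = 0
So g(13) = 0.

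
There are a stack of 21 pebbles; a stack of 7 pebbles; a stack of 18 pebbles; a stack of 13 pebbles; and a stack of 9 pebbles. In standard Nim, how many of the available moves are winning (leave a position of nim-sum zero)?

3

In binary:
  10101  (21)
  00111  (7)
  10010  (18)
  01101  (13)
  01001  (9)
  -----
  00100  (4)
The overall nim-sum is X = 4. A stack of size p has a winning move iff p XOR X < p (reduce it to p XOR X).
  21: 21 XOR 4 = 17 < 21 — winning move (to 17).
  7: 7 XOR 4 = 3 < 7 — winning move (to 3).
  18: 18 XOR 4 = 22 ≥ 18 — no move.
  13: 13 XOR 4 = 9 < 13 — winning move (to 9).
  9: 9 XOR 4 = 13 ≥ 9 — no move.
That gives 3 winning moves.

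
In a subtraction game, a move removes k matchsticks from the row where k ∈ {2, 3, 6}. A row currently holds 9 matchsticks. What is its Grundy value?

0

Build the Grundy sequence with g(k) = mex{g(k−s) : s ∈ {2, 3, 6}, s ≤ k}:
g(0) = mex{} = 0
g(1) = mex{} = 0
g(2) = mex{0} = 1
g(3) = mex{0} = 1
g(4) = mex{0,1} = 2
g(5) = mex{1} = 0
g(6) = mex{0,1,2} = 3
g(7) = mex{0,2} = 1
g(8) = mex{0,1,3} = 2
g(9) = mex{1,3} = 0
So g(9) = 0.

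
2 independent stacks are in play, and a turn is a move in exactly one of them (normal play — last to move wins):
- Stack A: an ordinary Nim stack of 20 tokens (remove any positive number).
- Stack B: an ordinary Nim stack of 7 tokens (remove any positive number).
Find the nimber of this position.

Stack A is a plain Nim stack of size 20, so its Grundy value is 20.
Stack B is a plain Nim stack of size 7, so its Grundy value is 7.
By the Sprague-Grundy theorem, the Grundy value of a sum of independent games is the XOR of the component values.
Combined value = 20 XOR 7 = 19.

19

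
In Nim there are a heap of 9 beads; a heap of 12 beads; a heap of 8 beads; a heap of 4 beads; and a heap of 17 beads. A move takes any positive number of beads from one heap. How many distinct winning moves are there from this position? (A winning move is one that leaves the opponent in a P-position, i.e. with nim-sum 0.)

1

Nim-sum: 9 ⊕ 12 ⊕ 8 ⊕ 4 ⊕ 17 = 24.
The overall nim-sum is X = 24. A heap of size p has a winning move iff p XOR X < p (reduce it to p XOR X).
  9: 9 XOR 24 = 17 ≥ 9 — no move.
  12: 12 XOR 24 = 20 ≥ 12 — no move.
  8: 8 XOR 24 = 16 ≥ 8 — no move.
  4: 4 XOR 24 = 28 ≥ 4 — no move.
  17: 17 XOR 24 = 9 < 17 — winning move (to 9).
That gives 1 winning move.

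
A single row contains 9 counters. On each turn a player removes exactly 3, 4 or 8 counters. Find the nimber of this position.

3

Build the Grundy sequence with g(k) = mex{g(k−s) : s ∈ {3, 4, 8}, s ≤ k}:
g(0) = mex{} = 0
g(1) = mex{} = 0
g(2) = mex{} = 0
g(3) = mex{0} = 1
g(4) = mex{0} = 1
g(5) = mex{0} = 1
g(6) = mex{0,1} = 2
g(7) = mex{1} = 0
g(8) = mex{0,1} = 2
g(9) = mex{0,1,2} = 3
So g(9) = 3.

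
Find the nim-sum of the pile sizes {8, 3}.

11

Compute the nim-sum pairwise:
8 ^ 3 = 11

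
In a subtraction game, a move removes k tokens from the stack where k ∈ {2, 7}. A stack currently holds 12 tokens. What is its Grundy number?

1

Grundy values for subtraction set {2, 7}:
g(0) = mex{} = 0
g(1) = mex{} = 0
g(2) = mex{0} = 1
g(3) = mex{0} = 1
g(4) = mex{1} = 0
g(5) = mex{1} = 0
g(6) = mex{0} = 1
g(7) = mex{0} = 1
g(8) = mex{0,1} = 2
g(9) = mex{1} = 0
g(10) = mex{1,2} = 0
g(11) = mex{0} = 1
g(12) = mex{0} = 1
So g(12) = 1.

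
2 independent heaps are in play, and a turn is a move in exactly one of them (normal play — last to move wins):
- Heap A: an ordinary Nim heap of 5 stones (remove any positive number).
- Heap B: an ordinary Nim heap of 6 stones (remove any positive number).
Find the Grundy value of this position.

3

Heap A is a plain Nim heap of size 5, so its Grundy value is 5.
Heap B is a plain Nim heap of size 6, so its Grundy value is 6.
By the Sprague-Grundy theorem, the Grundy value of a sum of independent games is the XOR of the component values.
Combined value = 5 XOR 6 = 3.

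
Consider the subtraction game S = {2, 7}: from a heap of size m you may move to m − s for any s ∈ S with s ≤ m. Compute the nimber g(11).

Compute g(0), g(1), … for moves {2, 7}:
g(0) = mex{} = 0
g(1) = mex{} = 0
g(2) = mex{0} = 1
g(3) = mex{0} = 1
g(4) = mex{1} = 0
g(5) = mex{1} = 0
g(6) = mex{0} = 1
g(7) = mex{0} = 1
g(8) = mex{0,1} = 2
g(9) = mex{1} = 0
g(10) = mex{1,2} = 0
g(11) = mex{0} = 1
So g(11) = 1.

1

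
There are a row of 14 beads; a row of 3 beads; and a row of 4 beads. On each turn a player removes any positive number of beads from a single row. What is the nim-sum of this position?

Nim-sum: 14 XOR 3 XOR 4 = 9.

9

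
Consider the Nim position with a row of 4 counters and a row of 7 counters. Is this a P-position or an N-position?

Nim-sum: 4 ⊕ 7 = 3.
The nim-sum is 3 ≠ 0, so this is an N-position: the player to move can win.

N-position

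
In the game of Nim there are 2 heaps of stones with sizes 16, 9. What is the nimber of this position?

25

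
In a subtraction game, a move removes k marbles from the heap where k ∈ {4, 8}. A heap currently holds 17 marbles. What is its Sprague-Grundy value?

Build the Grundy sequence with g(k) = mex{g(k−s) : s ∈ {4, 8}, s ≤ k}:
k:     0  1  2  3  4  5  6  7  8  9 10 11 12 13 14 15 16 17
g(k):  0  0  0  0  1  1  1  1  2  2  2  2  0  0  0  0  1  1
So g(17) = 1.

1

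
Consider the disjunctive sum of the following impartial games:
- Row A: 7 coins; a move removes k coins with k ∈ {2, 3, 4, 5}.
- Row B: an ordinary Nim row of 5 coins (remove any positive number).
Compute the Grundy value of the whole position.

5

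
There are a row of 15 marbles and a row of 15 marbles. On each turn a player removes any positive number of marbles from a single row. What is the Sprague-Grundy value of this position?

0

Nim-sum: 15 ^ 15 = 0.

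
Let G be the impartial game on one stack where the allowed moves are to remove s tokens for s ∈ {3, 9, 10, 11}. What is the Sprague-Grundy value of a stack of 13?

2

Grundy values for subtraction set {3, 9, 10, 11}:
g(0) = mex{} = 0
g(1) = mex{} = 0
g(2) = mex{} = 0
g(3) = mex{0} = 1
g(4) = mex{0} = 1
g(5) = mex{0} = 1
g(6) = mex{1} = 0
g(7) = mex{1} = 0
g(8) = mex{1} = 0
g(9) = mex{0} = 1
g(10) = mex{0} = 1
g(11) = mex{0} = 1
g(12) = mex{0,1} = 2
g(13) = mex{0,1} = 2
So g(13) = 2.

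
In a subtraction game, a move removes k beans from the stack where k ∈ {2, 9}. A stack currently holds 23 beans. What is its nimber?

0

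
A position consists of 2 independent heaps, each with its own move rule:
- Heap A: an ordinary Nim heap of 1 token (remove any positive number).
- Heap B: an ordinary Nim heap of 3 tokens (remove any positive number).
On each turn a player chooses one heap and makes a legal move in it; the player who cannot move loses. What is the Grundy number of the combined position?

2

Heap A is a plain Nim heap of size 1, so its Grundy value is 1.
Heap B is a plain Nim heap of size 3, so its Grundy value is 3.
The value of a disjunctive sum is the nim-sum of the parts.
Combined value = 1 ⊕ 3 = 2.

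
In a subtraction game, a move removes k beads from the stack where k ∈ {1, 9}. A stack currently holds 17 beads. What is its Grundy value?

1

Grundy values for subtraction set {1, 9}:
k:     0  1  2  3  4  5  6  7  8  9 10 11 12 13 14 15 16 17
g(k):  0  1  0  1  0  1  0  1  0  1  0  1  0  1  0  1  0  1
So g(17) = 1.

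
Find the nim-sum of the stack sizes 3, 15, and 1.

Write each in binary and XOR column by column:
  0011  (3)
  1111  (15)
  0001  (1)
  ----
  1101  (13)

13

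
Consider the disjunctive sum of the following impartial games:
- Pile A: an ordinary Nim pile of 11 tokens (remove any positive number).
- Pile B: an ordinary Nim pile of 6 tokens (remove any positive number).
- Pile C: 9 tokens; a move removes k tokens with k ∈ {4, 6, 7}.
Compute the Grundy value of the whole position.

Pile A is a plain Nim pile of size 11, so its Grundy value is 11.
Pile B is a plain Nim pile of size 6, so its Grundy value is 6.
Build the Grundy sequence for pile C with g(k) = mex{g(k−s) : s ∈ {4, 6, 7}, s ≤ k}:
g(0) = mex{} = 0
g(1) = mex{} = 0
g(2) = mex{} = 0
g(3) = mex{} = 0
g(4) = mex{0} = 1
g(5) = mex{0} = 1
g(6) = mex{0} = 1
g(7) = mex{0} = 1
g(8) = mex{0,1} = 2
g(9) = mex{0,1} = 2
So g(9) = 2.
By the Sprague-Grundy theorem, the Grundy value of a sum of independent games is the XOR of the component values.
Combined value = 11 ⊕ 6 ⊕ 2 = 15.

15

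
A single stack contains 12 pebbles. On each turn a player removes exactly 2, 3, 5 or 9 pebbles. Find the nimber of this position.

Grundy values for subtraction set {2, 3, 5, 9}:
g(0) = mex{} = 0
g(1) = mex{} = 0
g(2) = mex{0} = 1
g(3) = mex{0} = 1
g(4) = mex{0,1} = 2
g(5) = mex{0,1} = 2
g(6) = mex{0,1,2} = 3
g(7) = mex{1,2} = 0
g(8) = mex{1,2,3} = 0
g(9) = mex{0,2,3} = 1
g(10) = mex{0,2} = 1
g(11) = mex{0,1,3} = 2
g(12) = mex{0,1} = 2
So g(12) = 2.

2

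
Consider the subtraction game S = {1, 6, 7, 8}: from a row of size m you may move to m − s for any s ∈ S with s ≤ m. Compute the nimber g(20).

Grundy values for subtraction set {1, 6, 7, 8}:
k:     0  1  2  3  4  5  6  7  8  9 10 11 12 13 14 15 16 17 18 19 20
g(k):  0  1  0  1  0  1  2  3  2  3  2  3  4  0  1  0  1  0  1  2  3
So g(20) = 3.

3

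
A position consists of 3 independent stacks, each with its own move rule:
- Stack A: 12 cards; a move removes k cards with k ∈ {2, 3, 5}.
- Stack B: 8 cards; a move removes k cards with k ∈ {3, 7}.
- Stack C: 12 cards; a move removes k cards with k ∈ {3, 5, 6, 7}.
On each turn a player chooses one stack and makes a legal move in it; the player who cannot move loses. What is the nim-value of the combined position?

Build the Grundy sequence for stack A with g(k) = mex{g(k−s) : s ∈ {2, 3, 5}, s ≤ k}:
k:     0  1  2  3  4  5  6  7  8  9 10 11 12
g(k):  0  0  1  1  2  2  3  0  0  1  1  2  2
So g(12) = 2.
Grundy values for stack B (subtraction set {3, 7}):
k:     0  1  2  3  4  5  6  7  8
g(k):  0  0  0  1  1  1  0  2  2
So g(8) = 2.
Build the Grundy sequence for stack C with g(k) = mex{g(k−s) : s ∈ {3, 5, 6, 7}, s ≤ k}:
k:     0  1  2  3  4  5  6  7  8  9 10 11 12
g(k):  0  0  0  1  1  1  2  2  2  3  0  0  0
So g(12) = 0.
By the Sprague-Grundy theorem, the Grundy value of a sum of independent games is the XOR of the component values.
Combined value = 2 ⊕ 2 ⊕ 0 = 0.

0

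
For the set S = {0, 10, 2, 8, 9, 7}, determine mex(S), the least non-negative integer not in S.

1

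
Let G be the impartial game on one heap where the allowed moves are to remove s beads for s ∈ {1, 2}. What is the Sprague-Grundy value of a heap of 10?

1

Compute g(0), g(1), … for moves {1, 2}:
g(0) = mex{} = 0
g(1) = mex{0} = 1
g(2) = mex{0,1} = 2
g(3) = mex{1,2} = 0
g(4) = mex{0,2} = 1
g(5) = mex{0,1} = 2
g(6) = mex{1,2} = 0
g(7) = mex{0,2} = 1
g(8) = mex{0,1} = 2
g(9) = mex{1,2} = 0
g(10) = mex{0,2} = 1
So g(10) = 1.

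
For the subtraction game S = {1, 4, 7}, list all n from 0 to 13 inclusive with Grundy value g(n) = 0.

0, 2, 5, 8, 10, 13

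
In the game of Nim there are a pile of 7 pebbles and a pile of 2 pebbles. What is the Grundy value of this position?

Bitwise XOR of the heap sizes:
  111  (7)
  010  (2)
  ---
  101  (5)

5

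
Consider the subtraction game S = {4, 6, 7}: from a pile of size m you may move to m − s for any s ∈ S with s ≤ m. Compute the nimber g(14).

0

Compute g(0), g(1), … for moves {4, 6, 7}:
k:     0  1  2  3  4  5  6  7  8  9 10 11 12 13 14
g(k):  0  0  0  0  1  1  1  1  2  2  2  0  0  0  0
So g(14) = 0.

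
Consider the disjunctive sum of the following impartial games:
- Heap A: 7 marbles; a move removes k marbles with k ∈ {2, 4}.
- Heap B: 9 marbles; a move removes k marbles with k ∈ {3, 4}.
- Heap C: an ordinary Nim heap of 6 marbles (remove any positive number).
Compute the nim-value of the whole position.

Build the Grundy sequence for heap A with g(k) = mex{g(k−s) : s ∈ {2, 4}, s ≤ k}:
g(0) = mex{} = 0
g(1) = mex{} = 0
g(2) = mex{0} = 1
g(3) = mex{0} = 1
g(4) = mex{0,1} = 2
g(5) = mex{0,1} = 2
g(6) = mex{1,2} = 0
g(7) = mex{1,2} = 0
So g(7) = 0.
For heap B, compute g(0), g(1), … with moves {3, 4}:
k:     0  1  2  3  4  5  6  7  8  9
g(k):  0  0  0  1  1  1  2  0  0  0
So g(9) = 0.
Heap C is a plain Nim heap of size 6, so its Grundy value is 6.
By the Sprague-Grundy theorem, the Grundy value of a sum of independent games is the XOR of the component values.
Combined value = 0 ⊕ 0 ⊕ 6 = 6.

6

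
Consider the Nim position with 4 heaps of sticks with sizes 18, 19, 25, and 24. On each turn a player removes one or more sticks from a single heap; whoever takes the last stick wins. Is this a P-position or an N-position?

P-position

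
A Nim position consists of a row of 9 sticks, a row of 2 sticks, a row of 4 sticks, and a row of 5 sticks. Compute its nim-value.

Nim-sum: 9 ⊕ 2 ⊕ 4 ⊕ 5 = 10.

10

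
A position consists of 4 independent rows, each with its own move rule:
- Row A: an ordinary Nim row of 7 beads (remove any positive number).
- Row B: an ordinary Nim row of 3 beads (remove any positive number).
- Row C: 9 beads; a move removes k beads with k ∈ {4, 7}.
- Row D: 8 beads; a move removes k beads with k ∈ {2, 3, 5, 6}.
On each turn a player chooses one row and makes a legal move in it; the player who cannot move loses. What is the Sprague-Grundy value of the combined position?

6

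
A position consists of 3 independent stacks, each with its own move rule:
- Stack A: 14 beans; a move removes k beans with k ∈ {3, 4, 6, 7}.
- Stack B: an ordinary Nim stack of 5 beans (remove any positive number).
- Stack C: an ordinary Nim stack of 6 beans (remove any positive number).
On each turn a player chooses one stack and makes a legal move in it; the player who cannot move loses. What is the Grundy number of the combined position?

Grundy values for stack A (subtraction set {3, 4, 6, 7}):
k:     0  1  2  3  4  5  6  7  8  9 10 11 12 13 14
g(k):  0  0  0  1  1  1  2  2  2  3  0  0  0  1  1
So g(14) = 1.
Stack B is a plain Nim stack of size 5, so its Grundy value is 5.
Stack C is a plain Nim stack of size 6, so its Grundy value is 6.
By the Sprague-Grundy theorem, the Grundy value of a sum of independent games is the XOR of the component values.
Combined value = 1 XOR 5 XOR 6 = 2.

2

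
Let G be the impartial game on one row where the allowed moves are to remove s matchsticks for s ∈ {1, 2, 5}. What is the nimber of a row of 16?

1

Grundy values for subtraction set {1, 2, 5}:
k:     0  1  2  3  4  5  6  7  8  9 10 11 12 13 14 15 16
g(k):  0  1  2  0  1  2  0  1  2  0  1  2  0  1  2  0  1
So g(16) = 1.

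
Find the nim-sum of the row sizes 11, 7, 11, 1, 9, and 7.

Bitwise XOR of the heap sizes:
  1011  (11)
  0111  (7)
  1011  (11)
  0001  (1)
  1001  (9)
  0111  (7)
  ----
  1000  (8)

8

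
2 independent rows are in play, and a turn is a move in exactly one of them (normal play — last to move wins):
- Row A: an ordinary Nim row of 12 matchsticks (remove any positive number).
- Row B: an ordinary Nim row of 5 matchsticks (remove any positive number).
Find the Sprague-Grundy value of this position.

9

Row A is a plain Nim row of size 12, so its Grundy value is 12.
Row B is a plain Nim row of size 5, so its Grundy value is 5.
By the Sprague-Grundy theorem, the Grundy value of a sum of independent games is the XOR of the component values.
Combined value = 12 ⊕ 5 = 9.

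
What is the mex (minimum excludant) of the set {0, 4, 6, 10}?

1

0 is in the set but 1 is not, so the mex is 1.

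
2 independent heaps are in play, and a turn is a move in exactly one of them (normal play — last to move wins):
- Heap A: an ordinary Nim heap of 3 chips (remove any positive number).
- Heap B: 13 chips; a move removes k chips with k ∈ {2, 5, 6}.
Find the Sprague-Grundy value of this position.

2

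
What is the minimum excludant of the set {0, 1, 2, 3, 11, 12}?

4

The values 0, 1, 2, 3 are all present; 4 is the first non-negative integer missing from the set.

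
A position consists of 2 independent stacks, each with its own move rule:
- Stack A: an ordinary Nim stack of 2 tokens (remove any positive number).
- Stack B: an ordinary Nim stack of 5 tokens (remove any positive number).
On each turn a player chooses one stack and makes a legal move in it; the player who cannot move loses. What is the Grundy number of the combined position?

Stack A is a plain Nim stack of size 2, so its Grundy value is 2.
Stack B is a plain Nim stack of size 5, so its Grundy value is 5.
By the Sprague-Grundy theorem, the Grundy value of a sum of independent games is the XOR of the component values.
Combined value = 2 ⊕ 5 = 7.

7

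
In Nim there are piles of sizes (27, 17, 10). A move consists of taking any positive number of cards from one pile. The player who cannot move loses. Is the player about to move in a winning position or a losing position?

Losing position

Nim-sum: 27 ^ 17 ^ 10 = 0.
The nim-sum is 0, so this is a P-position: the player to move is in a losing position under optimal play.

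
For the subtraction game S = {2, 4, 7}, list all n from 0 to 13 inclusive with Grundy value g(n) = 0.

Build the Grundy sequence with g(k) = mex{g(k−s) : s ∈ {2, 4, 7}, s ≤ k}:
g(0) = mex{} = 0
g(1) = mex{} = 0
g(2) = mex{0} = 1
g(3) = mex{0} = 1
g(4) = mex{0,1} = 2
g(5) = mex{0,1} = 2
g(6) = mex{1,2} = 0
g(7) = mex{0,1,2} = 3
g(8) = mex{0,2} = 1
g(9) = mex{1,2,3} = 0
g(10) = mex{0,1} = 2
g(11) = mex{0,2,3} = 1
g(12) = mex{1,2} = 0
g(13) = mex{0,1} = 2
The P-positions (g = 0) in 0..13 are 0, 1, 6, 9, 12.

0, 1, 6, 9, 12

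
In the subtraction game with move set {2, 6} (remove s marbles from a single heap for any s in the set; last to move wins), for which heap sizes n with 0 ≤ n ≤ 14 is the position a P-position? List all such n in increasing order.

Build the Grundy sequence with g(k) = mex{g(k−s) : s ∈ {2, 6}, s ≤ k}:
g(0) = mex{} = 0
g(1) = mex{} = 0
g(2) = mex{0} = 1
g(3) = mex{0} = 1
g(4) = mex{1} = 0
g(5) = mex{1} = 0
g(6) = mex{0} = 1
g(7) = mex{0} = 1
g(8) = mex{1} = 0
g(9) = mex{1} = 0
g(10) = mex{0} = 1
g(11) = mex{0} = 1
g(12) = mex{1} = 0
g(13) = mex{1} = 0
g(14) = mex{0} = 1
The P-positions (g = 0) in 0..14 are 0, 1, 4, 5, 8, 9, 12, 13.

0, 1, 4, 5, 8, 9, 12, 13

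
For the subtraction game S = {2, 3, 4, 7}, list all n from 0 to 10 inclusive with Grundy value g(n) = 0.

0, 1, 6

Compute g(0), g(1), … for moves {2, 3, 4, 7}:
k:     0  1  2  3  4  5  6  7  8  9 10
g(k):  0  0  1  1  2  2  0  3  1  4  2
The P-positions (g = 0) in 0..10 are 0, 1, 6.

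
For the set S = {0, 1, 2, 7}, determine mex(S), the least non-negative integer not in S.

The values 0, 1, 2 are all present; 3 is the first non-negative integer missing from the set.

3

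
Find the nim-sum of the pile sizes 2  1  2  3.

2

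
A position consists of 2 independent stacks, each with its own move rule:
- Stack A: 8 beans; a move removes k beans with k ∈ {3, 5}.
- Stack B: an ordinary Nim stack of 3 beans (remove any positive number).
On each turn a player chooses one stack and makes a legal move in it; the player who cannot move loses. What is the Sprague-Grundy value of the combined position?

3

Build the Grundy sequence for stack A with g(k) = mex{g(k−s) : s ∈ {3, 5}, s ≤ k}:
k:     0  1  2  3  4  5  6  7  8
g(k):  0  0  0  1  1  1  2  2  0
So g(8) = 0.
Stack B is a plain Nim stack of size 3, so its Grundy value is 3.
By the Sprague-Grundy theorem, the Grundy value of a sum of independent games is the XOR of the component values.
Combined value = 0 ⊕ 3 = 3.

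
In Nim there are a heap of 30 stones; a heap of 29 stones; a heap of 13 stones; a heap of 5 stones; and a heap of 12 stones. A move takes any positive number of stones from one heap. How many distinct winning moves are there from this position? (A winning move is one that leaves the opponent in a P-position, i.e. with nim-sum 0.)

5

Nim-sum: 30 ⊕ 29 ⊕ 13 ⊕ 5 ⊕ 12 = 7.
The overall nim-sum is X = 7. A heap of size p has a winning move iff p XOR X < p (reduce it to p XOR X).
  30: 30 XOR 7 = 25 < 30 — winning move (to 25).
  29: 29 XOR 7 = 26 < 29 — winning move (to 26).
  13: 13 XOR 7 = 10 < 13 — winning move (to 10).
  5: 5 XOR 7 = 2 < 5 — winning move (to 2).
  12: 12 XOR 7 = 11 < 12 — winning move (to 11).
That gives 5 winning moves.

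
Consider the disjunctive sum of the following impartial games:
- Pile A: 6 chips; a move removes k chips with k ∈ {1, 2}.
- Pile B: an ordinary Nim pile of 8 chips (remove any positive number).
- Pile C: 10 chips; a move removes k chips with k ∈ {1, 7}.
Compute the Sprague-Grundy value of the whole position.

8

For pile A, compute g(0), g(1), … with moves {1, 2}:
k:     0  1  2  3  4  5  6
g(k):  0  1  2  0  1  2  0
So g(6) = 0.
Pile B is a plain Nim pile of size 8, so its Grundy value is 8.
Grundy values for pile C (subtraction set {1, 7}):
k:     0  1  2  3  4  5  6  7  8  9 10
g(k):  0  1  0  1  0  1  0  1  0  1  0
So g(10) = 0.
The value of a disjunctive sum is the nim-sum of the parts.
Combined value = 0 XOR 8 XOR 0 = 8.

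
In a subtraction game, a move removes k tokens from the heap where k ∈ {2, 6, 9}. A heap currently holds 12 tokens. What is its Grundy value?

0

Build the Grundy sequence with g(k) = mex{g(k−s) : s ∈ {2, 6, 9}, s ≤ k}:
k:     0  1  2  3  4  5  6  7  8  9 10 11 12
g(k):  0  0  1  1  0  0  1  1  0  2  1  3  0
So g(12) = 0.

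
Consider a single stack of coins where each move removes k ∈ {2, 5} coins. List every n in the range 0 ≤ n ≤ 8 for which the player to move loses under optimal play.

0, 1, 4, 7, 8

Grundy values for subtraction set {2, 5}:
g(0) = mex{} = 0
g(1) = mex{} = 0
g(2) = mex{0} = 1
g(3) = mex{0} = 1
g(4) = mex{1} = 0
g(5) = mex{0,1} = 2
g(6) = mex{0} = 1
g(7) = mex{1,2} = 0
g(8) = mex{1} = 0
The P-positions (g = 0) in 0..8 are 0, 1, 4, 7, 8.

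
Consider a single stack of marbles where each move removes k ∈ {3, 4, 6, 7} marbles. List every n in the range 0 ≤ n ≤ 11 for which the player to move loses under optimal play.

0, 1, 2, 10, 11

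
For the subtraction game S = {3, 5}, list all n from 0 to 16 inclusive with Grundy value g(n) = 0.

0, 1, 2, 8, 9, 10, 16

Build the Grundy sequence with g(k) = mex{g(k−s) : s ∈ {3, 5}, s ≤ k}:
k:     0  1  2  3  4  5  6  7  8  9 10 11 12 13 14 15 16
g(k):  0  0  0  1  1  1  2  2  0  0  0  1  1  1  2  2  0
The P-positions (g = 0) in 0..16 are 0, 1, 2, 8, 9, 10, 16.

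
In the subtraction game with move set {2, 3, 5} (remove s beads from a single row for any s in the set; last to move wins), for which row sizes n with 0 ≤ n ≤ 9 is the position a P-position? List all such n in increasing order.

0, 1, 7, 8

Compute g(0), g(1), … for moves {2, 3, 5}:
k:     0  1  2  3  4  5  6  7  8  9
g(k):  0  0  1  1  2  2  3  0  0  1
The P-positions (g = 0) in 0..9 are 0, 1, 7, 8.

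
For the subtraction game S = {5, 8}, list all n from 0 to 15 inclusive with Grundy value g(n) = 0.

0, 1, 2, 3, 4, 13, 14, 15

Grundy values for subtraction set {5, 8}:
k:     0  1  2  3  4  5  6  7  8  9 10 11 12 13 14 15
g(k):  0  0  0  0  0  1  1  1  1  1  2  2  2  0  0  0
The P-positions (g = 0) in 0..15 are 0, 1, 2, 3, 4, 13, 14, 15.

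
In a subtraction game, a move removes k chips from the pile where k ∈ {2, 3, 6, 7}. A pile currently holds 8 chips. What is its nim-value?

2

Build the Grundy sequence with g(k) = mex{g(k−s) : s ∈ {2, 3, 6, 7}, s ≤ k}:
g(0) = mex{} = 0
g(1) = mex{} = 0
g(2) = mex{0} = 1
g(3) = mex{0} = 1
g(4) = mex{0,1} = 2
g(5) = mex{1} = 0
g(6) = mex{0,1,2} = 3
g(7) = mex{0,2} = 1
g(8) = mex{0,1,3} = 2
So g(8) = 2.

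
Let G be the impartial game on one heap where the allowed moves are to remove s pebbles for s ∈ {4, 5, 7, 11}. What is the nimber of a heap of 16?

0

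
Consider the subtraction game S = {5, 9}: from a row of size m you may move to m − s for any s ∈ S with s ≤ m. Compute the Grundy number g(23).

Compute g(0), g(1), … for moves {5, 9}:
k:     0  1  2  3  4  5  6  7  8  9 10 11 12 13 14 15 16 17 18 19 20 21 22 23
g(k):  0  0  0  0  0  1  1  1  1  1  2  2  2  2  0  0  0  0  0  1  1  1  1  1
So g(23) = 1.

1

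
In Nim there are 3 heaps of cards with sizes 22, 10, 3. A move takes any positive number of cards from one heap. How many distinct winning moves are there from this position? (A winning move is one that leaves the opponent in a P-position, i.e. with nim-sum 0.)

1

Nim-sum: 22 ^ 10 ^ 3 = 31.
The overall nim-sum is X = 31. A heap of size p has a winning move iff p XOR X < p (reduce it to p XOR X).
  22: 22 XOR 31 = 9 < 22 — winning move (to 9).
  10: 10 XOR 31 = 21 ≥ 10 — no move.
  3: 3 XOR 31 = 28 ≥ 3 — no move.
That gives 1 winning move.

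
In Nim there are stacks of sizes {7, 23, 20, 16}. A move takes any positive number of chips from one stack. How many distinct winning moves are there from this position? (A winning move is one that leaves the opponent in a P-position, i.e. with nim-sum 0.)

Compute the nim-sum pairwise:
7 ⊕ 23 = 16
16 ⊕ 20 = 4
4 ⊕ 16 = 20
The overall nim-sum is X = 20. A stack of size p has a winning move iff p XOR X < p (reduce it to p XOR X).
  7: 7 XOR 20 = 19 ≥ 7 — no move.
  23: 23 XOR 20 = 3 < 23 — winning move (to 3).
  20: 20 XOR 20 = 0 < 20 — winning move (to 0).
  16: 16 XOR 20 = 4 < 16 — winning move (to 4).
That gives 3 winning moves.

3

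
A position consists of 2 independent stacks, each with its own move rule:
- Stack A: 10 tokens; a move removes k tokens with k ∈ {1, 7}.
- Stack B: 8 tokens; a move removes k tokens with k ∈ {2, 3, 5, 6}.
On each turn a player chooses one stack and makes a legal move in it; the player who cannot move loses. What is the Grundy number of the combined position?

Grundy values for stack A (subtraction set {1, 7}):
g(0) = mex{} = 0
g(1) = mex{0} = 1
g(2) = mex{1} = 0
g(3) = mex{0} = 1
g(4) = mex{1} = 0
g(5) = mex{0} = 1
g(6) = mex{1} = 0
g(7) = mex{0} = 1
g(8) = mex{1} = 0
g(9) = mex{0} = 1
g(10) = mex{1} = 0
So g(10) = 0.
Build the Grundy sequence for stack B with g(k) = mex{g(k−s) : s ∈ {2, 3, 5, 6}, s ≤ k}:
k:     0  1  2  3  4  5  6  7  8
g(k):  0  0  1  1  2  2  3  3  0
So g(8) = 0.
The value of a disjunctive sum is the nim-sum of the parts.
Combined value = 0 XOR 0 = 0.

0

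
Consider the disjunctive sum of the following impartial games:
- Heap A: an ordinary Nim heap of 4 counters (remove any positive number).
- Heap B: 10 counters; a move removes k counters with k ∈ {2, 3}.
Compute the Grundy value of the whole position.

4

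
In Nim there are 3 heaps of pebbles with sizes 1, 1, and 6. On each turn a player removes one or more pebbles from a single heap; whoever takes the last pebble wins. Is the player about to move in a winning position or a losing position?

Winning position

Compute the nim-sum pairwise:
1 XOR 1 = 0
0 XOR 6 = 6
The nim-sum is 6 ≠ 0, so this is an N-position: the player to move can win.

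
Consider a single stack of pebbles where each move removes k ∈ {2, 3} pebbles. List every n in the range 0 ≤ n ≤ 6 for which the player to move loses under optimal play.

0, 1, 5, 6

Grundy values for subtraction set {2, 3}:
k:     0  1  2  3  4  5  6
g(k):  0  0  1  1  2  0  0
The P-positions (g = 0) in 0..6 are 0, 1, 5, 6.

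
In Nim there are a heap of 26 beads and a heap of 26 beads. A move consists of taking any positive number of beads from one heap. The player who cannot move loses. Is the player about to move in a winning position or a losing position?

Losing position

Compute the nim-sum pairwise:
26 XOR 26 = 0
The nim-sum is 0, so this is a P-position: the player to move is in a losing position under optimal play.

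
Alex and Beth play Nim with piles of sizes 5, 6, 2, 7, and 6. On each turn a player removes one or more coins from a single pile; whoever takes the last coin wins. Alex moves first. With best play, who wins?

Beth wins

Nim-sum: 5 XOR 6 XOR 2 XOR 7 XOR 6 = 0.
The nim-sum is 0, so this is a P-position: the player to move is in a losing position under optimal play; Alex is about to move from it and so loses — Beth wins.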